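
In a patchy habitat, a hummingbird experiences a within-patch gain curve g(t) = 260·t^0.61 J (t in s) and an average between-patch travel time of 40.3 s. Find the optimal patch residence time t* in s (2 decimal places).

By the marginal value theorem, leave when the instantaneous gain rate g'(t) equals the habitat-wide average g(t)/(T + t).
g'(t) = 0.61·260·t^-0.39. Setting 0.61·260·t^-0.39 = 260·t^0.61/(40.3+t) gives 0.61(40.3+t) = t, so 0.39·t = 0.61×40.3.
t* = 0.61×40.3/0.39 = 63.03 s.

63.03 s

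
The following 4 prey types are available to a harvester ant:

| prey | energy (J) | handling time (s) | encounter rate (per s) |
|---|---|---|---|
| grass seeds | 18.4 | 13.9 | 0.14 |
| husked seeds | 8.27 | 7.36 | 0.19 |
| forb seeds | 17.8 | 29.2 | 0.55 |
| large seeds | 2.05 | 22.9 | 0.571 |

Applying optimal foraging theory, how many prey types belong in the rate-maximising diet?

2

Profitabilities (E/h, J/s): grass seeds 1.32, husked seeds 1.12, forb seeds 0.61, large seeds 0.0895. Add prey in this order while the next type's profitability exceeds the intake rate on those already taken.
Rate on top 1: 0.8744. husked seeds: 1.12 > 0.8744 → include.
Rate on top 2: 0.9546. forb seeds: 0.61 < 0.9546 → exclude; stop.
Optimal diet: grass seeds, husked seeds — 2 of 4 types.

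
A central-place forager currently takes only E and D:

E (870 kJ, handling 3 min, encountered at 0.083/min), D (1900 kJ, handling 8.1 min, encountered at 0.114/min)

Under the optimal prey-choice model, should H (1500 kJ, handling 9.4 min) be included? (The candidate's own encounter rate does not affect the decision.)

Yes

Intake rate on the current diet: R = (0.083×870 + 0.114×1900) / (1 + 0.083×3 + 0.114×8.1) = 288.8/2.172 = 132.9 kJ/min.
H: E/h = 1500/9.4 = 159.6 kJ/min.
159.6 > 132.9, so adding H raises the average — include it.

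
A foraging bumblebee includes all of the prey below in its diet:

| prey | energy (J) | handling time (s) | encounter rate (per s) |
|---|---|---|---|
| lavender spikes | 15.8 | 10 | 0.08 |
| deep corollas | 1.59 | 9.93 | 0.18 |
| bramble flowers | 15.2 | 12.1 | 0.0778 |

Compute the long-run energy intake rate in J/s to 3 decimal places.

0.603 J/s

R = Σλ_iE_i / (1 + Σλ_ih_i)
Numerator: 0.08×15.8 + 0.18×1.59 + 0.0778×15.2 = 2.733
Denominator: 1 + 0.08×10 + 0.18×9.93 + 0.0778×12.1 = 4.529
R = 2.733/4.529 = 0.6034 J/s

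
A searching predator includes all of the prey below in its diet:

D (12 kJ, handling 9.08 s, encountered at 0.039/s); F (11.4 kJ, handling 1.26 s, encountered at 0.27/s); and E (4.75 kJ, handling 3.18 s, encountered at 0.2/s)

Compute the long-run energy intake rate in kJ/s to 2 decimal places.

R = Σλ_iE_i / (1 + Σλ_ih_i)
Numerator: 0.039×12 + 0.27×11.4 + 0.2×4.75 = 4.496
Denominator: 1 + 0.039×9.08 + 0.27×1.26 + 0.2×3.18 = 2.33
R = 4.496/2.33 = 1.929 kJ/s

1.93 kJ/s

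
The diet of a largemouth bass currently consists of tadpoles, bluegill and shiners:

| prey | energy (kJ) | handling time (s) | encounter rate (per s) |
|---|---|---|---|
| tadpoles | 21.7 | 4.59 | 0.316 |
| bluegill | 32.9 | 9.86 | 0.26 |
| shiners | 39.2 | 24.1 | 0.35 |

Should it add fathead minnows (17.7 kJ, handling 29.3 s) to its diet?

No

Intake rate on the current diet: R = (0.316×21.7 + 0.26×32.9 + 0.35×39.2) / (1 + 0.316×4.59 + 0.26×9.86 + 0.35×24.1) = 29.13/13.45 = 2.166 kJ/s.
Profitability of fathead minnows: 17.7/29.3 = 0.6041 kJ/s.
0.6041 < 2.166, so adding fathead minnows would lower the average — exclude it.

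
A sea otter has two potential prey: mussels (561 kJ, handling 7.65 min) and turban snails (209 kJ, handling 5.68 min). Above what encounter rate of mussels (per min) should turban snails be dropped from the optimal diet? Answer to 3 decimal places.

0.132 per min

The zero-one rule: include turban snails iff E₂/h₂ > λE₁/(1+λh₁). Equality gives the switch point.
λE₁h₂ = E₂ + λE₂h₁ ⇒ λ = E₂/(E₁h₂ − E₂h₁) = 209/(3186 − 1599) = 0.1316 per min.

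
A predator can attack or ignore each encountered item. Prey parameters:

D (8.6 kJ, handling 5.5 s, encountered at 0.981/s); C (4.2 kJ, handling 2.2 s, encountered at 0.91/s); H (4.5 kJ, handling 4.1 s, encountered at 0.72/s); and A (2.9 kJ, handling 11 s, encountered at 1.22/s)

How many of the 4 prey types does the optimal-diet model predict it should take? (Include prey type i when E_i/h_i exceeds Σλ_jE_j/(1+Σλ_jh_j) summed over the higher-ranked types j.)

2

Profitabilities (E/h, kJ/s): C 1.91, D 1.56, H 1.1, A 0.264. Add prey in this order while the next type's profitability exceeds the intake rate on those already taken.
Rate on top 1: 1.273. D: 1.56 > 1.273 → include.
Rate on top 2: 1.46. H: 1.1 < 1.46 → exclude; stop.
Optimal diet: C, D — 2 of 4 types.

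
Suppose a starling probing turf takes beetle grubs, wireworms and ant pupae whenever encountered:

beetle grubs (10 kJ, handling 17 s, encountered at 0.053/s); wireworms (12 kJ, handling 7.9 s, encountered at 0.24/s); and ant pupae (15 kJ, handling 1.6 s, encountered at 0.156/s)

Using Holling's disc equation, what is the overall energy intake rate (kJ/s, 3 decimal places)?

R = (0.053×10 + 0.24×12 + 0.156×15) / (1 + 0.053×17 + 0.24×7.9 + 0.156×1.6) = 5.75/4.047 = 1.421 kJ/s.

1.421 kJ/s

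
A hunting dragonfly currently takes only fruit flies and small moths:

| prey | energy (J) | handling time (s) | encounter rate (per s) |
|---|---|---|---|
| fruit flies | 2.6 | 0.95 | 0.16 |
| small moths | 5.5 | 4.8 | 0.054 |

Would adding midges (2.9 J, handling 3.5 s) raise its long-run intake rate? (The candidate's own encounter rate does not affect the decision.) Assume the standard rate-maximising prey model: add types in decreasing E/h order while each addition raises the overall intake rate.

Yes

Current rate: (0.16×2.6 + 0.054×5.5)/(1 + 0.16×0.95 + 0.054×4.8) = 0.5052 J/s.
midges: E/h = 2.9/3.5 = 0.8286 J/s.
Since 0.8286 > R, including midges increases the long-run rate.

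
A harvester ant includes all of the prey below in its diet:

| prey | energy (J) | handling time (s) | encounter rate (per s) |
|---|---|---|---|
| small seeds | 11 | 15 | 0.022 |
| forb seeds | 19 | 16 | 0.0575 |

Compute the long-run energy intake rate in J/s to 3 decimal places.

0.593 J/s

R = Σλ_iE_i / (1 + Σλ_ih_i)
Numerator: 0.022×11 + 0.0575×19 = 1.335
Denominator: 1 + 0.022×15 + 0.0575×16 = 2.25
R = 1.335/2.25 = 0.5931 J/s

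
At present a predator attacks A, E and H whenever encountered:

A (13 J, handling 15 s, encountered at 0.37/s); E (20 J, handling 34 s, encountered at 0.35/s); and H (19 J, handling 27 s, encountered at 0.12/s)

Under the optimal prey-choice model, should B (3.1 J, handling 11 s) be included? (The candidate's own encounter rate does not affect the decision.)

Intake rate on the current diet: R = (0.37×13 + 0.35×20 + 0.12×19) / (1 + 0.37×15 + 0.35×34 + 0.12×27) = 14.09/21.69 = 0.6496 J/s.
Profitability of B: 3.1/11 = 0.2818 J/s.
0.2818 < 0.6496, so adding B would lower the average — exclude it.

No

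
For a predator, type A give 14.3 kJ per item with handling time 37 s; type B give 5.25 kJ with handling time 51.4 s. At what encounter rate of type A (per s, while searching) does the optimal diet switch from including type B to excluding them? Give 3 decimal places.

0.010 per s

At the threshold, the rate on type A alone equals the profitability of type B: λ·14.3/(1 + λ·37) = 5.25/51.4 = 0.1021.
Rearranging, λ(14.3 − 0.1021×37) = 0.1021, so λ = 0.1021/10.52 = 0.009708 per s.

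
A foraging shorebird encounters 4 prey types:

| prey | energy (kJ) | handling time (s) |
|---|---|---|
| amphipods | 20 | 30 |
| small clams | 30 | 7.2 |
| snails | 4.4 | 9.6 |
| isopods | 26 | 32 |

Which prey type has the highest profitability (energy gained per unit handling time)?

In descending order of E/h:
small clams: 30/7.2 = 4.17 kJ/s
isopods: 26/32 = 0.812 kJ/s
amphipods: 20/30 = 0.667 kJ/s
snails: 4.4/9.6 = 0.458 kJ/s

small clams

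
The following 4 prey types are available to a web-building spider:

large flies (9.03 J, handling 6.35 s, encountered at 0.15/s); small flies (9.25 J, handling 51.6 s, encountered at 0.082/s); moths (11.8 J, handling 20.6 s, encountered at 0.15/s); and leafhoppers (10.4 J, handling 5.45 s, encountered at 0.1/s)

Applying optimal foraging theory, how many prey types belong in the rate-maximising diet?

2

Profitabilities (E/h, J/s): leafhoppers 1.91, large flies 1.42, moths 0.573, small flies 0.179. Add prey in this order while the next type's profitability exceeds the intake rate on those already taken.
Rate on top 1: 0.6731. large flies: 1.42 > 0.6731 → include.
Rate on top 2: 0.9588. moths: 0.573 < 0.9588 → exclude; stop.
Optimal diet: leafhoppers, large flies — 2 of 4 types.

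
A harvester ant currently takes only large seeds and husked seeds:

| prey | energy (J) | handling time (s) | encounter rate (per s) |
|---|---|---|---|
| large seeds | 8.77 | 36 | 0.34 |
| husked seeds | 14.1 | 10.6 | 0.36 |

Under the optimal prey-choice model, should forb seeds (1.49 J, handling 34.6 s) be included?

On large seeds and husked seeds alone, R = ΣλE/(1+Σλh) = 8.058/17.06 = 0.4724 J/s.
forb seeds: E/h = 1.49/34.6 = 0.04306 J/s.
Since 0.04306 < R, time spent handling forb seeds is better spent searching.

No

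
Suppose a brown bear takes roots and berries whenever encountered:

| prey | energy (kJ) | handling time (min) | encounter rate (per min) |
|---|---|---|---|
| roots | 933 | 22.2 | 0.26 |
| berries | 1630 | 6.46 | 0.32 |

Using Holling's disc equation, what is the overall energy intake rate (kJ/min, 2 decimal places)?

R = Σλ_iE_i / (1 + Σλ_ih_i)
Numerator: 0.26×933 + 0.32×1630 = 764.2
Denominator: 1 + 0.26×22.2 + 0.32×6.46 = 8.839
R = 764.2/8.839 = 86.45 kJ/min

86.45 kJ/min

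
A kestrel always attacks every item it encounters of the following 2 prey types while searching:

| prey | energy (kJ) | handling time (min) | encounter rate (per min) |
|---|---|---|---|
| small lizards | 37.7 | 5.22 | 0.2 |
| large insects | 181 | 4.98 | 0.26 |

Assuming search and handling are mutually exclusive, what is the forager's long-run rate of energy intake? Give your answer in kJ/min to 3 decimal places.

16.353 kJ/min

R = (0.2×37.7 + 0.26×181) / (1 + 0.2×5.22 + 0.26×4.98) = 54.6/3.339 = 16.35 kJ/min.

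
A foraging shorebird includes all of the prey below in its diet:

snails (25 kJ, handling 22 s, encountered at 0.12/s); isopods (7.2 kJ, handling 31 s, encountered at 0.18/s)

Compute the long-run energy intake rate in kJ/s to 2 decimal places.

0.47 kJ/s

R = (0.12×25 + 0.18×7.2) / (1 + 0.12×22 + 0.18×31) = 4.296/9.22 = 0.4659 kJ/s.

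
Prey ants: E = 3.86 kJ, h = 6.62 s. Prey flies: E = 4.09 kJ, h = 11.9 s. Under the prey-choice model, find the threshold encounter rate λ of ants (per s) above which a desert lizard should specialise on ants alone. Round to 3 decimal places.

0.217 per s

At the threshold, the rate on ants alone equals the profitability of flies: λ·3.86/(1 + λ·6.62) = 4.09/11.9 = 0.3437.
Rearranging, λ(3.86 − 0.3437×6.62) = 0.3437, so λ = 0.3437/1.585 = 0.2169 per s.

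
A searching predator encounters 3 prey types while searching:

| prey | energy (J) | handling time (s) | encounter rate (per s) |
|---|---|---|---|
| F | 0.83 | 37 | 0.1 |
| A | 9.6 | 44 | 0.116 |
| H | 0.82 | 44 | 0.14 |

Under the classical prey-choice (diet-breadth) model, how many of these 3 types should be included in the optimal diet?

1

Profitabilities (E/h, J/s): A 0.218, F 0.0224, H 0.0186. Add prey in this order while the next type's profitability exceeds the intake rate on those already taken.
Rate on top 1: 0.1824. F: 0.0224 < 0.1824 → exclude; stop.
Optimal diet: A — 1 of 3 types.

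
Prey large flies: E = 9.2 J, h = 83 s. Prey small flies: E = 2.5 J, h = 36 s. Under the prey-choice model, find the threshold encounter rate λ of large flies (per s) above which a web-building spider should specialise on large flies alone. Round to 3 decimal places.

0.020 per s

The zero-one rule: include small flies iff E₂/h₂ > λE₁/(1+λh₁). Equality gives the switch point.
λE₁h₂ = E₂ + λE₂h₁ ⇒ λ = E₂/(E₁h₂ − E₂h₁) = 2.5/(331.2 − 207.5) = 0.02021 per s.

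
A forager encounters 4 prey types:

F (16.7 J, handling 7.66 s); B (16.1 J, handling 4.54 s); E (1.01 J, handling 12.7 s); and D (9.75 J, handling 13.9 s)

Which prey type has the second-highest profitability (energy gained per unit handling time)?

In descending order of E/h:
B: 16.1/4.54 = 3.55 J/s
F: 16.7/7.66 = 2.18 J/s
D: 9.75/13.9 = 0.701 J/s
E: 1.01/12.7 = 0.0795 J/s

F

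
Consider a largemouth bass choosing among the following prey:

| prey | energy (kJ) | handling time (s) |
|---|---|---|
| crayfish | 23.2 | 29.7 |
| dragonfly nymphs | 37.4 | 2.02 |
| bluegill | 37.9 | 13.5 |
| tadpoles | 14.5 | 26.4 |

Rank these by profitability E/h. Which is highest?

In descending order of E/h:
dragonfly nymphs: 37.4/2.02 = 18.5 kJ/s
bluegill: 37.9/13.5 = 2.81 kJ/s
crayfish: 23.2/29.7 = 0.781 kJ/s
tadpoles: 14.5/26.4 = 0.549 kJ/s

dragonfly nymphs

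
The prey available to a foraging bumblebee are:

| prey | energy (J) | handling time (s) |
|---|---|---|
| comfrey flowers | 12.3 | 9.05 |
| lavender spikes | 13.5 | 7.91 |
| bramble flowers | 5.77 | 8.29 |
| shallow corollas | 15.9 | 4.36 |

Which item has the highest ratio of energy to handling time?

In descending order of E/h:
shallow corollas: 15.9/4.36 = 3.65 J/s
lavender spikes: 13.5/7.91 = 1.71 J/s
comfrey flowers: 12.3/9.05 = 1.36 J/s
bramble flowers: 5.77/8.29 = 0.696 J/s

shallow corollas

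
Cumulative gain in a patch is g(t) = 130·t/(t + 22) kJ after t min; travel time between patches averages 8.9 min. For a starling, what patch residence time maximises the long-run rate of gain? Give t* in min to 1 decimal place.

14.0 min

By the marginal value theorem, leave when the instantaneous gain rate g'(t) equals the habitat-wide average g(t)/(T + t).
g'(t) = 130·22/(t + 22)². Setting 130·22/(t+22)² = 130t/[(t+22)(8.9+t)] gives 22(8.9+t) = t(t+22), so t² = 22×8.9 = 195.8.
t* = √195.8 = 13.99 min.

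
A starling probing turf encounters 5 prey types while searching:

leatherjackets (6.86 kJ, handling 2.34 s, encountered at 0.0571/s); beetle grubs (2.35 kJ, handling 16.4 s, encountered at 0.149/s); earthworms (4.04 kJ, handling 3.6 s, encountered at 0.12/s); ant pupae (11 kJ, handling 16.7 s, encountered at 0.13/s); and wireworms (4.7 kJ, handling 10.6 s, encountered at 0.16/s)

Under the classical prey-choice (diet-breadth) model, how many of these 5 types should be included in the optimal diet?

Rank by E/h (kJ/s): leatherjackets 2.93, earthworms 1.12, ant pupae 0.659, wireworms 0.443, beetle grubs 0.143. Include each in turn until the next type's E/h falls below the running intake rate.
Rate on top 1: 0.3455. earthworms: 1.12 > 0.3455 → include.
Rate on top 2: 0.5598. ant pupae: 0.659 > 0.5598 → include.
Rate on top 3: 0.6173. wireworms: 0.443 < 0.6173 → exclude; stop.
Optimal diet: leatherjackets, earthworms, ant pupae — 3 of 5 types.

3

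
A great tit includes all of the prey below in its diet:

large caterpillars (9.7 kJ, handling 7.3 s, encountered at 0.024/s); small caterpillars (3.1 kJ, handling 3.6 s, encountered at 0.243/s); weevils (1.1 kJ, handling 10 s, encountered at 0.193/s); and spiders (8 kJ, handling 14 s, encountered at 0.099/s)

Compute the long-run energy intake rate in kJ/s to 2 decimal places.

0.37 kJ/s

R = Σλ_iE_i / (1 + Σλ_ih_i)
Numerator: 0.024×9.7 + 0.243×3.1 + 0.193×1.1 + 0.099×8 = 1.99
Denominator: 1 + 0.024×7.3 + 0.243×3.6 + 0.193×10 + 0.099×14 = 5.366
R = 1.99/5.366 = 0.3709 kJ/s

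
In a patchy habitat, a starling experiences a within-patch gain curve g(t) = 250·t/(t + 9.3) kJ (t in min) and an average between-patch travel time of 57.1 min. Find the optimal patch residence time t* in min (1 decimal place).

Maximise g(t)/(T+t): set derivative to zero → g'(t)(T+t) = g(t).
g'(t) = 250·9.3/(t + 9.3)². Setting 250·9.3/(t+9.3)² = 250t/[(t+9.3)(57.1+t)] gives 9.3(57.1+t) = t(t+9.3), so t² = 9.3×57.1 = 531.
t* = √531 = 23.04 min.

23.0 min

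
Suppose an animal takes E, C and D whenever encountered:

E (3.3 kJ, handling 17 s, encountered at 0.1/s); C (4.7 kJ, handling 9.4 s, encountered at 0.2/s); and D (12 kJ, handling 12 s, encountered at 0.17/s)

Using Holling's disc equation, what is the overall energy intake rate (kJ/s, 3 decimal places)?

0.500 kJ/s

R = Σλ_iE_i / (1 + Σλ_ih_i)
Numerator: 0.1×3.3 + 0.2×4.7 + 0.17×12 = 3.31
Denominator: 1 + 0.1×17 + 0.2×9.4 + 0.17×12 = 6.62
R = 3.31/6.62 = 0.5 kJ/s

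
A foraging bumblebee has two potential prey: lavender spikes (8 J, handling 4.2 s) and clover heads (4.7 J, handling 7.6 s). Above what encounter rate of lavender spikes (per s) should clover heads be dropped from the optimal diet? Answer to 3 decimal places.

0.114 per s

Drop clover heads once their profitability E₂/h₂ falls below the rate achievable on lavender spikes alone: E₂/h₂ = λE₁/(1 + λh₁).
Solve for λ: λE₁h₂ = E₂(1 + λh₁) → λ(E₁h₂ − E₂h₁) = E₂ → λ = E₂/(E₁h₂ − E₂h₁).
λ = 4.7/(8×7.6 − 4.7×4.2) = 4.7/41.06 = 0.1145 per s.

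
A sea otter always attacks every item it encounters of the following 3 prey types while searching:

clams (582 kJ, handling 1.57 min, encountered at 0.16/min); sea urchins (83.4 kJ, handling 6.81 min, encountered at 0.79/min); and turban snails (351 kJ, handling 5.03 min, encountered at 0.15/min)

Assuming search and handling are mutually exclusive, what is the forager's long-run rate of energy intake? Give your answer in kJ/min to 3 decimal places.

28.658 kJ/min

R = (0.16×582 + 0.79×83.4 + 0.15×351) / (1 + 0.16×1.57 + 0.79×6.81 + 0.15×5.03) = 211.7/7.386 = 28.66 kJ/min.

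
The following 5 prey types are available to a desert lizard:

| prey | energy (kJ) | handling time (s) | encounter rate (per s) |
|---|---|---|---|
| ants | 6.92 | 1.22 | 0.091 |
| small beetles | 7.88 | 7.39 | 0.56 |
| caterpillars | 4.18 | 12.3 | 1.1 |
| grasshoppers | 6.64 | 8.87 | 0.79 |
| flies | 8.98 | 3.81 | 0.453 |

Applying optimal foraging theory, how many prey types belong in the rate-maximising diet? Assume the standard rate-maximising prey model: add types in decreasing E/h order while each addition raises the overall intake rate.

Profitabilities (E/h, kJ/s): ants 5.67, flies 2.36, small beetles 1.07, grasshoppers 0.749, caterpillars 0.34. Add prey in this order while the next type's profitability exceeds the intake rate on those already taken.
Rate on top 1: 0.5668. flies: 2.36 > 0.5668 → include.
Rate on top 2: 1.656. small beetles: 1.07 < 1.656 → exclude; stop.
Optimal diet: ants, flies — 2 of 5 types.

2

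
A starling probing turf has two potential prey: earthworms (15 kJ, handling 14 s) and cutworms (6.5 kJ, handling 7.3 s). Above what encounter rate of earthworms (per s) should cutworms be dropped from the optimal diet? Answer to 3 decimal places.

0.351 per s

Drop cutworms once their profitability E₂/h₂ falls below the rate achievable on earthworms alone: E₂/h₂ = λE₁/(1 + λh₁).
Solve for λ: λE₁h₂ = E₂(1 + λh₁) → λ(E₁h₂ − E₂h₁) = E₂ → λ = E₂/(E₁h₂ − E₂h₁).
λ = 6.5/(15×7.3 − 6.5×14) = 6.5/18.5 = 0.3514 per s.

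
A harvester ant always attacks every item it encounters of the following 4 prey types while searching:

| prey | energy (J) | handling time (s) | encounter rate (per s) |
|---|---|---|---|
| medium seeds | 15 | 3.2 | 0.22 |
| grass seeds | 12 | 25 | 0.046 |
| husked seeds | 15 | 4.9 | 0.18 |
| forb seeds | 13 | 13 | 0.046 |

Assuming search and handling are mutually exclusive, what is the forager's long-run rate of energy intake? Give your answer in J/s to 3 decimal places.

1.650 J/s

Energy encountered per unit search time: 0.22×15 + 0.046×12 + 0.18×15 + 0.046×13 = 7.15 J/s.
Handling time per unit search time: 0.22×3.2 + 0.046×25 + 0.18×4.9 + 0.046×13 = 3.334.
Rate = 7.15/(1 + 3.334) = 1.65 J/s.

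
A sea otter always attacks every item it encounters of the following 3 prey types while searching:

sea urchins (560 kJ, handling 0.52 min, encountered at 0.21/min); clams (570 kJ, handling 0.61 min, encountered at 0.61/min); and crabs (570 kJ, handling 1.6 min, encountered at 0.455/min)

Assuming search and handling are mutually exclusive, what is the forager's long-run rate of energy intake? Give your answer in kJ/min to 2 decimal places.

328.00 kJ/min

R = (0.21×560 + 0.61×570 + 0.455×570) / (1 + 0.21×0.52 + 0.61×0.61 + 0.455×1.6) = 724.6/2.209 = 328 kJ/min.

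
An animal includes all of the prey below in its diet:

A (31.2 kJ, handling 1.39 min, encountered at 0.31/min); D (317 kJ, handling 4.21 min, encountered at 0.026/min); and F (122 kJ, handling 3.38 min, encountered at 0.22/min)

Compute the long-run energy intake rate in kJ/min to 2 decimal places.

19.59 kJ/min

Energy encountered per unit search time: 0.31×31.2 + 0.026×317 + 0.22×122 = 44.75 kJ/min.
Handling time per unit search time: 0.31×1.39 + 0.026×4.21 + 0.22×3.38 = 1.284.
Rate = 44.75/(1 + 1.284) = 19.59 kJ/min.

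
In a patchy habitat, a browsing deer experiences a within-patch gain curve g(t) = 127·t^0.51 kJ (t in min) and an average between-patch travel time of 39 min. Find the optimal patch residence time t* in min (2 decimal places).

Optimal t* satisfies g'(t*) = g(t*)/(T + t*).
g'(t) = 0.51·127·t^-0.49. Setting 0.51·127·t^-0.49 = 127·t^0.51/(39+t) gives 0.51(39+t) = t, so 0.49·t = 0.51×39.
t* = 0.51×39/0.49 = 40.59 min.

40.59 min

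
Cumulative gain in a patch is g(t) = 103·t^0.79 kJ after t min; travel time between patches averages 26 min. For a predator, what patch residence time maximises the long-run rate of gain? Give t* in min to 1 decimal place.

Optimal t* satisfies g'(t*) = g(t*)/(T + t*).
g'(t) = 0.79·103·t^-0.21. Setting 0.79·103·t^-0.21 = 103·t^0.79/(26+t) gives 0.79(26+t) = t, so 0.21·t = 0.79×26.
t* = 0.79×26/0.21 = 97.81 min.

97.8 min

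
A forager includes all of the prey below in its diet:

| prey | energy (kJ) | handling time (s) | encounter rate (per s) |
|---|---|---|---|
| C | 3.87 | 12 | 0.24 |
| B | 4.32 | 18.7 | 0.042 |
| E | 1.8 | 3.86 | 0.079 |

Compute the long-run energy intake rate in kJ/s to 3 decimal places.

R = (0.24×3.87 + 0.042×4.32 + 0.079×1.8) / (1 + 0.24×12 + 0.042×18.7 + 0.079×3.86) = 1.252/4.97 = 0.252 kJ/s.

0.252 kJ/s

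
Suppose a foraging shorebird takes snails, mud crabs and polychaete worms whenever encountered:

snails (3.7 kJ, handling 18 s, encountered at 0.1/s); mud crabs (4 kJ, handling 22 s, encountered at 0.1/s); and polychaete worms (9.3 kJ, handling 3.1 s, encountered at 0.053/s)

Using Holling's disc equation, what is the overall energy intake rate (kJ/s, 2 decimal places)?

R = Σλ_iE_i / (1 + Σλ_ih_i)
Numerator: 0.1×3.7 + 0.1×4 + 0.053×9.3 = 1.263
Denominator: 1 + 0.1×18 + 0.1×22 + 0.053×3.1 = 5.164
R = 1.263/5.164 = 0.2445 kJ/s

0.24 kJ/s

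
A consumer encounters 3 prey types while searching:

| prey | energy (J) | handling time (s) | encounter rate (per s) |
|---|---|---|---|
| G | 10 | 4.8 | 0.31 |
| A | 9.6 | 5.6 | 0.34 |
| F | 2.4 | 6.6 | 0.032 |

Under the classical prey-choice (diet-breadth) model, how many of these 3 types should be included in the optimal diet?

E/h in descending order: G 2.08, A 1.71, F 0.364 J/s. The optimal diet is the largest prefix of this list for which every included type satisfies E_i/h_i > R on the types above it.
Rate on top 1: 1.246. A: 1.71 > 1.246 → include.
Rate on top 2: 1.449. F: 0.364 < 1.449 → exclude; stop.
Optimal diet: G, A — 2 of 3 types.

2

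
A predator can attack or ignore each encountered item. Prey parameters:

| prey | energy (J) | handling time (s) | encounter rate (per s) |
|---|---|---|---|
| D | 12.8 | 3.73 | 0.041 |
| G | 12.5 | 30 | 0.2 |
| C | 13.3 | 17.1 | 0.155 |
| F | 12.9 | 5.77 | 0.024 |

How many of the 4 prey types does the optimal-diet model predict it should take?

3

E/h in descending order: D 3.43, F 2.24, C 0.778, G 0.417 J/s. The optimal diet is the largest prefix of this list for which every included type satisfies E_i/h_i > R on the types above it.
Rate on top 1: 0.4552. F: 2.24 > 0.4552 → include.
Rate on top 2: 0.6461. C: 0.778 > 0.6461 → include.
Rate on top 3: 0.7346. G: 0.417 < 0.7346 → exclude; stop.
Optimal diet: D, F, C — 3 of 4 types.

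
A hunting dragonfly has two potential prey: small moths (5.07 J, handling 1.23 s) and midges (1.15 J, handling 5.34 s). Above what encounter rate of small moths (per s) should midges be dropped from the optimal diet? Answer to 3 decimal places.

The zero-one rule: include midges iff E₂/h₂ > λE₁/(1+λh₁). Equality gives the switch point.
λE₁h₂ = E₂ + λE₂h₁ ⇒ λ = E₂/(E₁h₂ − E₂h₁) = 1.15/(27.07 − 1.414) = 0.04482 per s.

0.045 per s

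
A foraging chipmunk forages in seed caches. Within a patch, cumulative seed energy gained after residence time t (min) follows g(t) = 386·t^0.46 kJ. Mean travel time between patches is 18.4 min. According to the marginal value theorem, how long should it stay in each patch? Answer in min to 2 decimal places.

15.67 min

Maximise g(t)/(T+t): set derivative to zero → g'(t)(T+t) = g(t).
g'(t) = 0.46·386·t^-0.54. Setting 0.46·386·t^-0.54 = 386·t^0.46/(18.4+t) gives 0.46(18.4+t) = t, so 0.54·t = 0.46×18.4.
t* = 0.46×18.4/0.54 = 15.67 min.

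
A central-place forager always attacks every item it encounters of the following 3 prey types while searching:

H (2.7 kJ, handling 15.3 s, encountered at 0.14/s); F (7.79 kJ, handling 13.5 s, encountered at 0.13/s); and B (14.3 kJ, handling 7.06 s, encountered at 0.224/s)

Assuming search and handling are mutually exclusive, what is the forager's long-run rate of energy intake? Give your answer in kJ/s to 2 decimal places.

0.71 kJ/s

Energy encountered per unit search time: 0.14×2.7 + 0.13×7.79 + 0.224×14.3 = 4.594 kJ/s.
Handling time per unit search time: 0.14×15.3 + 0.13×13.5 + 0.224×7.06 = 5.478.
Rate = 4.594/(1 + 5.478) = 0.7091 kJ/s.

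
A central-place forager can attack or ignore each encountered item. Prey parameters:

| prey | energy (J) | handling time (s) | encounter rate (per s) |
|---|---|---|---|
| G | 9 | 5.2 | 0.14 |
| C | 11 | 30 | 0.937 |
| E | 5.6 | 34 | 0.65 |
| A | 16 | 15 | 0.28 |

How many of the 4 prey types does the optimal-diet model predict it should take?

E/h in descending order: G 1.73, A 1.07, C 0.367, E 0.165 J/s. The optimal diet is the largest prefix of this list for which every included type satisfies E_i/h_i > R on the types above it.
Rate on top 1: 0.7292. A: 1.07 > 0.7292 → include.
Rate on top 2: 0.9683. C: 0.367 < 0.9683 → exclude; stop.
Optimal diet: G, A — 2 of 4 types.

2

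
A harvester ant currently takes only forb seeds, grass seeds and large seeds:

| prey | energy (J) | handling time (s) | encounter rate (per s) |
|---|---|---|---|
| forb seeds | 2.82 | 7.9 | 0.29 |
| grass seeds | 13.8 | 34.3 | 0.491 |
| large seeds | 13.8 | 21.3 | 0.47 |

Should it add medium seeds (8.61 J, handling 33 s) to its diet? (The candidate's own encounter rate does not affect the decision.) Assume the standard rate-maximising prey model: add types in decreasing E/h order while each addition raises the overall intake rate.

Current rate: (0.29×2.82 + 0.491×13.8 + 0.47×13.8)/(1 + 0.29×7.9 + 0.491×34.3 + 0.47×21.3) = 0.4671 J/s.
medium seeds: E/h = 8.61/33 = 0.2609 J/s.
Since 0.2609 < R, time spent handling medium seeds is better spent searching.

No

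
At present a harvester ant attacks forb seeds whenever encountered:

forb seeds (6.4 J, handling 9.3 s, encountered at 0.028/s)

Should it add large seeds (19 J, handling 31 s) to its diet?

Intake rate on the current diet: R = (0.028×6.4) / (1 + 0.028×9.3) = 0.1792/1.26 = 0.1422 J/s.
Profitability of large seeds: 19/31 = 0.6129 J/s.
0.6129 > 0.1422, so adding large seeds raises the average — include it.

Yes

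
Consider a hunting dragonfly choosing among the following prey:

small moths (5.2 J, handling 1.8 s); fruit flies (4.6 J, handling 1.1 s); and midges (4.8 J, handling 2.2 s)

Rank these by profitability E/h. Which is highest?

fruit flies

Profitability E/h (J/s): small moths = 5.2/1.8 = 2.89, fruit flies = 4.6/1.1 = 4.18, midges = 4.8/2.2 = 2.18.
Ranked: fruit flies > small moths > midges.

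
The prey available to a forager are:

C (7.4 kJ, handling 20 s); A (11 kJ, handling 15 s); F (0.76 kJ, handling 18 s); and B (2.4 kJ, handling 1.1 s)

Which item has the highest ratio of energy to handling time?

B

In descending order of E/h:
B: 2.4/1.1 = 2.18 kJ/s
A: 11/15 = 0.733 kJ/s
C: 7.4/20 = 0.37 kJ/s
F: 0.76/18 = 0.0422 kJ/s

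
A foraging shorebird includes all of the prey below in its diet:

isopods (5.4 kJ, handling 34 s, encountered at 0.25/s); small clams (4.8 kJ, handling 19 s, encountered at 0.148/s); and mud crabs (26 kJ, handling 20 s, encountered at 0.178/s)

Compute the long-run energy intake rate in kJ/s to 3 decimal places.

0.421 kJ/s

Energy encountered per unit search time: 0.25×5.4 + 0.148×4.8 + 0.178×26 = 6.688 kJ/s.
Handling time per unit search time: 0.25×34 + 0.148×19 + 0.178×20 = 14.87.
Rate = 6.688/(1 + 14.87) = 0.4214 kJ/s.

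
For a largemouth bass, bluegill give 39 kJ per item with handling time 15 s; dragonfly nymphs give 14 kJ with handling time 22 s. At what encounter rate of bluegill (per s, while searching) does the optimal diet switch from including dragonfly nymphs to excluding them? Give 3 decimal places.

The zero-one rule: include dragonfly nymphs iff E₂/h₂ > λE₁/(1+λh₁). Equality gives the switch point.
λE₁h₂ = E₂ + λE₂h₁ ⇒ λ = E₂/(E₁h₂ − E₂h₁) = 14/(858 − 210) = 0.0216 per s.

0.022 per s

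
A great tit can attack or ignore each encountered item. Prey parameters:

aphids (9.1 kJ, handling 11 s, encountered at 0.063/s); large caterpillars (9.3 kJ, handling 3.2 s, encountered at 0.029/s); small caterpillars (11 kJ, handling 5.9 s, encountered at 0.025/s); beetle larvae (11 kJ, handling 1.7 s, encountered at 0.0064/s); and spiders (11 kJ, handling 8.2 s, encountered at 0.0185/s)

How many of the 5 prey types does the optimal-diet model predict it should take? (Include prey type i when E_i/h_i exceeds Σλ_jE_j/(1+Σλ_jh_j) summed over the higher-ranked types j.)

5

Profitabilities (E/h, kJ/s): beetle larvae 6.47, large caterpillars 2.91, small caterpillars 1.86, spiders 1.34, aphids 0.827. Add prey in this order while the next type's profitability exceeds the intake rate on those already taken.
Rate on top 1: 0.06964. large caterpillars: 2.91 > 0.06964 → include.
Rate on top 2: 0.3082. small caterpillars: 1.86 > 0.3082 → include.
Rate on top 3: 0.4916. spiders: 1.34 > 0.4916 → include.
Rate on top 4: 0.5835. aphids: 0.827 > 0.5835 → include.
Optimal diet: beetle larvae, large caterpillars, small caterpillars, spiders, aphids — 5 of 5 types.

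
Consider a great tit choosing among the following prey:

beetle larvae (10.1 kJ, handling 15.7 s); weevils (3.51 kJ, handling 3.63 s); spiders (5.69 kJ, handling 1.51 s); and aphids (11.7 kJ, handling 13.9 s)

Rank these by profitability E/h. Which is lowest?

In descending order of E/h:
spiders: 5.69/1.51 = 3.77 kJ/s
weevils: 3.51/3.63 = 0.967 kJ/s
aphids: 11.7/13.9 = 0.842 kJ/s
beetle larvae: 10.1/15.7 = 0.643 kJ/s

beetle larvae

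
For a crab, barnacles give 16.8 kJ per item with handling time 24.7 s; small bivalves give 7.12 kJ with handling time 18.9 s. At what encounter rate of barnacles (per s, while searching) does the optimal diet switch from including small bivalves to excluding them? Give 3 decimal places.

The zero-one rule: include small bivalves iff E₂/h₂ > λE₁/(1+λh₁). Equality gives the switch point.
λE₁h₂ = E₂ + λE₂h₁ ⇒ λ = E₂/(E₁h₂ − E₂h₁) = 7.12/(317.5 − 175.9) = 0.05026 per s.

0.050 per s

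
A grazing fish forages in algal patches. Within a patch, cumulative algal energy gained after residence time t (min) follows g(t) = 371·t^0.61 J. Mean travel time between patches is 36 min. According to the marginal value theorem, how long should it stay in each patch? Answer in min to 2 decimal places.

Optimal t* satisfies g'(t*) = g(t*)/(T + t*).
g'(t) = 0.61·371·t^-0.39. Setting 0.61·371·t^-0.39 = 371·t^0.61/(36+t) gives 0.61(36+t) = t, so 0.39·t = 0.61×36.
t* = 0.61×36/0.39 = 56.31 min.

56.31 min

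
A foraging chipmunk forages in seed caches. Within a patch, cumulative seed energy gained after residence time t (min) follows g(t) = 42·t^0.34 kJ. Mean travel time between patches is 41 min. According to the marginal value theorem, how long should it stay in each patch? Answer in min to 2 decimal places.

21.12 min

By the marginal value theorem, leave when the instantaneous gain rate g'(t) equals the habitat-wide average g(t)/(T + t).
g'(t) = 0.34·42·t^-0.66. Setting 0.34·42·t^-0.66 = 42·t^0.34/(41+t) gives 0.34(41+t) = t, so 0.66·t = 0.34×41.
t* = 0.34×41/0.66 = 21.12 min.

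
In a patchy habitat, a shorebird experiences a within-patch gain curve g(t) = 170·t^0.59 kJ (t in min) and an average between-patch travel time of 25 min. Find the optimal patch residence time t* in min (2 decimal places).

35.98 min

Optimal t* satisfies g'(t*) = g(t*)/(T + t*).
g'(t) = 0.59·170·t^-0.41. Setting 0.59·170·t^-0.41 = 170·t^0.59/(25+t) gives 0.59(25+t) = t, so 0.41·t = 0.59×25.
t* = 0.59×25/0.41 = 35.98 min.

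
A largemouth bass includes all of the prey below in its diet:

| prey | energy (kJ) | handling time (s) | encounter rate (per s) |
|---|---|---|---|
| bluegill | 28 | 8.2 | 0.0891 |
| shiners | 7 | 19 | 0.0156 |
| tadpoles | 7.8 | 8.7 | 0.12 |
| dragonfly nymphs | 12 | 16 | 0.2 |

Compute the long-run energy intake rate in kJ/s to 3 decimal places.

R = (0.0891×28 + 0.0156×7 + 0.12×7.8 + 0.2×12) / (1 + 0.0891×8.2 + 0.0156×19 + 0.12×8.7 + 0.2×16) = 5.94/6.271 = 0.9472 kJ/s.

0.947 kJ/s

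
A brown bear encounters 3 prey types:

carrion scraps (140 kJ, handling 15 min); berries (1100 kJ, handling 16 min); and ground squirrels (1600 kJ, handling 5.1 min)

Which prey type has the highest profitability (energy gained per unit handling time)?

In descending order of E/h:
ground squirrels: 1600/5.1 = 314 kJ/min
berries: 1100/16 = 68.8 kJ/min
carrion scraps: 140/15 = 9.33 kJ/min

ground squirrels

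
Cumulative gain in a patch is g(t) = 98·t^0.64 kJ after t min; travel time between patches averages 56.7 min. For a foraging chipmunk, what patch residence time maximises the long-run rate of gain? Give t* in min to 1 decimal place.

Optimal t* satisfies g'(t*) = g(t*)/(T + t*).
g'(t) = 0.64·98·t^-0.36. Setting 0.64·98·t^-0.36 = 98·t^0.64/(56.7+t) gives 0.64(56.7+t) = t, so 0.36·t = 0.64×56.7.
t* = 0.64×56.7/0.36 = 100.8 min.

100.8 min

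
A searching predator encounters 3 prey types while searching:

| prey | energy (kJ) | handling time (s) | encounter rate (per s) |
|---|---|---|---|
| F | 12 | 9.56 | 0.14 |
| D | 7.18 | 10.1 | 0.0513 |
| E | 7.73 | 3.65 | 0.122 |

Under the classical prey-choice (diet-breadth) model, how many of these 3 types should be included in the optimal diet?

E/h in descending order: E 2.12, F 1.26, D 0.711 kJ/s. The optimal diet is the largest prefix of this list for which every included type satisfies E_i/h_i > R on the types above it.
Rate on top 1: 0.6525. F: 1.26 > 0.6525 → include.
Rate on top 2: 0.9423. D: 0.711 < 0.9423 → exclude; stop.
Optimal diet: E, F — 2 of 3 types.

2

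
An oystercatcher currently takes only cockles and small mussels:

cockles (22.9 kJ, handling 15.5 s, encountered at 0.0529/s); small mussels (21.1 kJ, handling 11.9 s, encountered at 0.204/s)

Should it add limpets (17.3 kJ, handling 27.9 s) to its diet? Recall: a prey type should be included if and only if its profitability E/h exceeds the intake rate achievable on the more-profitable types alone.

No

On cockles and small mussels alone, R = ΣλE/(1+Σλh) = 5.516/4.248 = 1.299 kJ/s.
Profitability of limpets: 17.3/27.9 = 0.6201 kJ/s.
0.6201 < 1.299, so adding limpets would lower the average — exclude it.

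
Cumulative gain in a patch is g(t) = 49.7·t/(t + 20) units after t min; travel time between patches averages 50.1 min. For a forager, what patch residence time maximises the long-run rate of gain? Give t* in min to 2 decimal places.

Maximise g(t)/(T+t): set derivative to zero → g'(t)(T+t) = g(t).
g'(t) = 49.7·20/(t + 20)². Setting 49.7·20/(t+20)² = 49.7t/[(t+20)(50.1+t)] gives 20(50.1+t) = t(t+20), so t² = 20×50.1 = 1002.
t* = √1002 = 31.65 min.

31.65 min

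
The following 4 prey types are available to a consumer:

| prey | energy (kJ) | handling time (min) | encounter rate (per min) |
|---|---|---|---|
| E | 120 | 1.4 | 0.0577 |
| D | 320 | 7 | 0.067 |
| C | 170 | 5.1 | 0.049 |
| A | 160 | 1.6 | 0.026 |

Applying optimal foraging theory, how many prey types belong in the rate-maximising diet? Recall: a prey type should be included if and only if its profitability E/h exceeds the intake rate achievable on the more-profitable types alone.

Profitabilities (E/h, kJ/min): A 100, E 85.7, D 45.7, C 33.3. Add prey in this order while the next type's profitability exceeds the intake rate on those already taken.
Rate on top 1: 3.994. E: 85.7 > 3.994 → include.
Rate on top 2: 9.875. D: 45.7 > 9.875 → include.
Rate on top 3: 20.44. C: 33.3 > 20.44 → include.
Optimal diet: A, E, D, C — 4 of 4 types.

4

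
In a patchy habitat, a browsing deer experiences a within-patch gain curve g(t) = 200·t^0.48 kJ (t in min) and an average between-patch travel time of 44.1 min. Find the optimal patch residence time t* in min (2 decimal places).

40.71 min

Optimal t* satisfies g'(t*) = g(t*)/(T + t*).
g'(t) = 0.48·200·t^-0.52. Setting 0.48·200·t^-0.52 = 200·t^0.48/(44.1+t) gives 0.48(44.1+t) = t, so 0.52·t = 0.48×44.1.
t* = 0.48×44.1/0.52 = 40.71 min.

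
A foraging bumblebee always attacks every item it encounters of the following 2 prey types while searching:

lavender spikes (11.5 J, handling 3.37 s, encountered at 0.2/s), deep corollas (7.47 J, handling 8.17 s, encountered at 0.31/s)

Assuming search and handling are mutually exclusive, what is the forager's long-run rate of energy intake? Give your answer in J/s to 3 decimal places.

Energy encountered per unit search time: 0.2×11.5 + 0.31×7.47 = 4.616 J/s.
Handling time per unit search time: 0.2×3.37 + 0.31×8.17 = 3.207.
Rate = 4.616/(1 + 3.207) = 1.097 J/s.

1.097 J/s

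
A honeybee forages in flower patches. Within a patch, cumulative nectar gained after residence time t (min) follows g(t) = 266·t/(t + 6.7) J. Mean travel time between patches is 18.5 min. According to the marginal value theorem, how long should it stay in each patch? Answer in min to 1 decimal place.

Maximise g(t)/(T+t): set derivative to zero → g'(t)(T+t) = g(t).
g'(t) = 266·6.7/(t + 6.7)². Setting 266·6.7/(t+6.7)² = 266t/[(t+6.7)(18.5+t)] gives 6.7(18.5+t) = t(t+6.7), so t² = 6.7×18.5 = 124.
t* = √124 = 11.13 min.

11.1 min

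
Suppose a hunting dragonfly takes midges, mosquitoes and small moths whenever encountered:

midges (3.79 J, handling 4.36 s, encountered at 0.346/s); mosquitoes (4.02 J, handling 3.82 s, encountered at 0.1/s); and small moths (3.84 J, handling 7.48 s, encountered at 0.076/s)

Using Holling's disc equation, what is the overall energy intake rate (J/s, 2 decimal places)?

Energy encountered per unit search time: 0.346×3.79 + 0.1×4.02 + 0.076×3.84 = 2.005 J/s.
Handling time per unit search time: 0.346×4.36 + 0.1×3.82 + 0.076×7.48 = 2.459.
Rate = 2.005/(1 + 2.459) = 0.5797 J/s.

0.58 J/s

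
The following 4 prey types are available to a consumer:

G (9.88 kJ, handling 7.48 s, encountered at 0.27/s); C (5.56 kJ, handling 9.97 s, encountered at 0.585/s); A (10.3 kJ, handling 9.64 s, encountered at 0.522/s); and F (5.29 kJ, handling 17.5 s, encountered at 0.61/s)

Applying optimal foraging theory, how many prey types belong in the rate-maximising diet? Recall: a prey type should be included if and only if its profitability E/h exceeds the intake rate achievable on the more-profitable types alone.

2

E/h in descending order: G 1.32, A 1.07, C 0.558, F 0.302 kJ/s. The optimal diet is the largest prefix of this list for which every included type satisfies E_i/h_i > R on the types above it.
Rate on top 1: 0.8834. A: 1.07 > 0.8834 → include.
Rate on top 2: 0.9991. C: 0.558 < 0.9991 → exclude; stop.
Optimal diet: G, A — 2 of 4 types.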